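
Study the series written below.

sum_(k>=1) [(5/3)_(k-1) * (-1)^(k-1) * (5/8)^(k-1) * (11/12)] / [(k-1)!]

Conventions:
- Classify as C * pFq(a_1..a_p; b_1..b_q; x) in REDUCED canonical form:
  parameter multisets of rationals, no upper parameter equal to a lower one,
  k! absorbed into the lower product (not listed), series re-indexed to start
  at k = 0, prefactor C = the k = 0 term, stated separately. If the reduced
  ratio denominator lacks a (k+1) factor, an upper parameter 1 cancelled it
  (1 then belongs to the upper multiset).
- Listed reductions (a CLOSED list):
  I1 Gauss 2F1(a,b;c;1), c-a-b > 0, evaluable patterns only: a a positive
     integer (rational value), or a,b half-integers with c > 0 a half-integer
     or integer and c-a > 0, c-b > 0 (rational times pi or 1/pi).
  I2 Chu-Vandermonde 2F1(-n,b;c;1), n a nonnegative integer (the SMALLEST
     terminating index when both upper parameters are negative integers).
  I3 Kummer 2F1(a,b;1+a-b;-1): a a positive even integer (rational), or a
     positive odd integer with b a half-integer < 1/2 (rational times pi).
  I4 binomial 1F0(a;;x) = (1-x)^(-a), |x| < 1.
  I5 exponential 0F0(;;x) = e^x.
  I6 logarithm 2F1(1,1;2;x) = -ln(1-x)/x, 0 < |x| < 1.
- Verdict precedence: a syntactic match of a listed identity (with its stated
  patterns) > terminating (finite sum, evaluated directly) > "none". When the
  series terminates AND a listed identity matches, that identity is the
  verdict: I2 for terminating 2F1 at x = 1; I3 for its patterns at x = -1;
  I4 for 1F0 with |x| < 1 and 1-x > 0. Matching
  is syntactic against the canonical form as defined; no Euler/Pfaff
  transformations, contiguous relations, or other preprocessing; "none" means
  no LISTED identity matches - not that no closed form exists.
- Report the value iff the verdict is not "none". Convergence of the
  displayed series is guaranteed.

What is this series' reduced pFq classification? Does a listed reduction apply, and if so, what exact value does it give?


x = -5/8 here; the reduced form reads 1F0, upper {5/3}, lower {-}, C = 11/12. Verdict: the binomial series (I4) applies (the 1F0 binomial series: exponent -5/3, x = -5/8). Its exact value is (11/12) * (13/8)^(-5/3).

First insight: from the first term 11/12: the (-1)^k factor (C = 11/12) folds into the argument's sign.
Consecutive-term ratio: r(k) = (-5/8) * (k+5/3) / [(k+1)] - rational in k. x = (-5/8); t_0 = 11/12; negate the roots.


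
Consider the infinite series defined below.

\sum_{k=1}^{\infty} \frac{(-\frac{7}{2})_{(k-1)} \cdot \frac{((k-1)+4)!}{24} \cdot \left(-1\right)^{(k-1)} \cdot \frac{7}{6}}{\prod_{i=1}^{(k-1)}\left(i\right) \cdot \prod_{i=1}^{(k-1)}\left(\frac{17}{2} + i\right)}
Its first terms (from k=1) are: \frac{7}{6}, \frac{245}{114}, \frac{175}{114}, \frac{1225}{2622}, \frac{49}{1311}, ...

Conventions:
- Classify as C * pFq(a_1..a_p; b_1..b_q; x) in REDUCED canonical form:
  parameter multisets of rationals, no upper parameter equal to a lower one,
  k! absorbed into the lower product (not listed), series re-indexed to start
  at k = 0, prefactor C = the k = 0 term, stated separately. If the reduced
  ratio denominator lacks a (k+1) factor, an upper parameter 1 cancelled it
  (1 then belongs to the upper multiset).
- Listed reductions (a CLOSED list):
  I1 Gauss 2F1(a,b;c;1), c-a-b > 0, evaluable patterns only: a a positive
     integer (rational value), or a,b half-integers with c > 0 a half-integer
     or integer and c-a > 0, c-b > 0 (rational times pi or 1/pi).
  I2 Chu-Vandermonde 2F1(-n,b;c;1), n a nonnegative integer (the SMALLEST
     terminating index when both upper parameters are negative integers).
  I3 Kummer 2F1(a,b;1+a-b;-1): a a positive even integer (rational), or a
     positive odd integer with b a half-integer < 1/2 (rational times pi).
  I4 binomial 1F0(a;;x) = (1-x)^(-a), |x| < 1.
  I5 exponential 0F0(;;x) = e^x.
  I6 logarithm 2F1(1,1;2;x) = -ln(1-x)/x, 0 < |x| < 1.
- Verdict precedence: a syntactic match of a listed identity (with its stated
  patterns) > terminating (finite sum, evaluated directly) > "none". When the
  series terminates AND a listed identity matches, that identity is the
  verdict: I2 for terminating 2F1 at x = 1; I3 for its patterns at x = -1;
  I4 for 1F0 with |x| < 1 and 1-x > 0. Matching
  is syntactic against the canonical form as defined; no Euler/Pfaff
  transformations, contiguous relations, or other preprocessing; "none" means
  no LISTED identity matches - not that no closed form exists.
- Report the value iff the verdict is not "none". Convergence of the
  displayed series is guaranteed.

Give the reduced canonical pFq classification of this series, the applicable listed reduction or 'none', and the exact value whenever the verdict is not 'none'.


The tell: x = -1 and the product of the first k integers (C = 7/6) is k!.
Ratio: r(k) = -1 * (k-\frac{7}{2}) (k+5) / [(k+\frac{19}{2}) (k+1)] - rational in k, leading ratio -1; with t_0 = \frac{7}{6}, classification follows.

The series (x = -1) is 2F1: upper {-\frac{7}{2}, 5}, lower {\frac{19}{2}}, prefactor \frac{7}{6}. Verdict (x = -1): the Kummer evaluation I3 applies (x = -1; c = \frac{19}{2} equals 1+a-b for upper {-\frac{7}{2}, 5}: listed pattern). Its exact value is \frac{1786785}{1048576} \cdot \pi.


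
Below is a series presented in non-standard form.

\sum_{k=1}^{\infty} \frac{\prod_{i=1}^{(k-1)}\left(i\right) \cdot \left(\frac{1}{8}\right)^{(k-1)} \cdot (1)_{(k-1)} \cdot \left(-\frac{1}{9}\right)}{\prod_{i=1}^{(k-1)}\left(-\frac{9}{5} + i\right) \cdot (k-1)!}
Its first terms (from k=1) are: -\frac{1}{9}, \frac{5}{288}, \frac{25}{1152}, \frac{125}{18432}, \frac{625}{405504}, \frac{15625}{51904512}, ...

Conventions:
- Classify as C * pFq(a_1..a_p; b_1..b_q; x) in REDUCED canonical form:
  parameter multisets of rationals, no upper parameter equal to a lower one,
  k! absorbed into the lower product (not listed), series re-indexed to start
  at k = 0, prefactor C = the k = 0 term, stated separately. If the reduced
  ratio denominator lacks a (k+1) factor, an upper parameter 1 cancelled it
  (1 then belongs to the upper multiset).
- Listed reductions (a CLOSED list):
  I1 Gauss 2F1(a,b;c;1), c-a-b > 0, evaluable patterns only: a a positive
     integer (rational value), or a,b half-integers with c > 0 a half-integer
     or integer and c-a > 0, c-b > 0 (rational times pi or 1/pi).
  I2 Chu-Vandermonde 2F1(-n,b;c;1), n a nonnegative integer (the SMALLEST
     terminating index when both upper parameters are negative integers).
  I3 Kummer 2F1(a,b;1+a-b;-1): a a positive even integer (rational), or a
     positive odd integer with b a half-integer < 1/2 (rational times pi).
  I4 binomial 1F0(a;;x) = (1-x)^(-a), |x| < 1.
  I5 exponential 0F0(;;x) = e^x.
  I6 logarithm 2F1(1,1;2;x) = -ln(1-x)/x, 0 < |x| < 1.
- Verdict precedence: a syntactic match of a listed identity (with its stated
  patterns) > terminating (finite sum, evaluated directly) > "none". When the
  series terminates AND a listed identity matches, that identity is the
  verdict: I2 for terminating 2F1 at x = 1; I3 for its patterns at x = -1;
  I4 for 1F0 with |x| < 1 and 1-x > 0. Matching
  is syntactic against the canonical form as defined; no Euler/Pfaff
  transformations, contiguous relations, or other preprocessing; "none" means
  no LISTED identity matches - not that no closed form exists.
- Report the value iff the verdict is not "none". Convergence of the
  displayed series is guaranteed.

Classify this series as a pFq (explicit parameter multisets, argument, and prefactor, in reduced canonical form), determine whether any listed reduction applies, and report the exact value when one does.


Classification (C = -\frac{1}{9}): 2F1 with upper {1, 1}, lower {-\frac{4}{5}}, argument x = \frac{1}{8}. Verdict: none (x = \frac{1}{8}): each listed identity misses the multisets {1, 1} ; {-\frac{4}{5}}.

First insight: t_0 being -\frac{1}{9}, the running product (C = -1/9, x = 1/8) telescopes to a rising factorial.
Term ratio: r(k) = \frac{1}{8} * (k+1) (k+1) / [(k-\frac{4}{5}) (k+1)] - rational in k, leading ratio \frac{1}{8}; with t_0 = -\frac{1}{9}, classification follows.


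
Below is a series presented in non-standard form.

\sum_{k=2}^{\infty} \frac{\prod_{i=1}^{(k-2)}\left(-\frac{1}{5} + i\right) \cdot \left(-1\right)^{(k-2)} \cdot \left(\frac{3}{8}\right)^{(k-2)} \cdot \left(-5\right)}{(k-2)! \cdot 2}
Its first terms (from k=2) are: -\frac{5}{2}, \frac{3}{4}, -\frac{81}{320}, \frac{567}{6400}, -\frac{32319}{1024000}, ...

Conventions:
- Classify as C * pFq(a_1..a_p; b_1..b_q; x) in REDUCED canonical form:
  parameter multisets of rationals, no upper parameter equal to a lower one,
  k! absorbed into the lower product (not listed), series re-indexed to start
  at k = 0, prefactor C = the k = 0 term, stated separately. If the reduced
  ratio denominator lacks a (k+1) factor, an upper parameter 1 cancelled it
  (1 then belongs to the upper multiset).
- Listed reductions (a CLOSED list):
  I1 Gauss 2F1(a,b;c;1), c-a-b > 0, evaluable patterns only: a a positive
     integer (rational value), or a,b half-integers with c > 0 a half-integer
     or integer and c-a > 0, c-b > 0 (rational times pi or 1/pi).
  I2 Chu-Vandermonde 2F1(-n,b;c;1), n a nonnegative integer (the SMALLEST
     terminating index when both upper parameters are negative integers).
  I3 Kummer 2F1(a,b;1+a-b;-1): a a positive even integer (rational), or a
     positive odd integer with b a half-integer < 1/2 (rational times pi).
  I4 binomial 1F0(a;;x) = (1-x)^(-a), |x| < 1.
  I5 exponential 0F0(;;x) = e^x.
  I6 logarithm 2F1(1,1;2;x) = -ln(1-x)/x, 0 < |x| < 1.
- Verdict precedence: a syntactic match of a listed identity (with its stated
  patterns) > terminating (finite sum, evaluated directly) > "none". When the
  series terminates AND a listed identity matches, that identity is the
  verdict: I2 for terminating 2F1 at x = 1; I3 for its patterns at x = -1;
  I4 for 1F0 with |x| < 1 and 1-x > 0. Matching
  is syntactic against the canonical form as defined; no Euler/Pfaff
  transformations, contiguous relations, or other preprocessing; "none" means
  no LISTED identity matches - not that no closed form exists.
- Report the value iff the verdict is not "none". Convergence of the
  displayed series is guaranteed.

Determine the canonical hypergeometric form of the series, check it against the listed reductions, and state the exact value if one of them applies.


With C = -\frac{5}{2}: the canonical form is 1F0(\frac{4}{5}; -; -\frac{3}{8}). Verdict: the I4 binomial reduction applies (the 1F0 binomial series: exponent -4/5, x = -\frac{3}{8}). Exact value: \left(-\frac{5}{2}\right) \cdot \left(\frac{11}{8}\right)^{-\frac{4}{5}}.

Key observation: t_0 = -\frac{5}{2} here, and the running product (prefactor -5/2) telescopes to a rising factorial.
Consecutive-term ratio: r(k) = -\frac{3}{8} * (k+\frac{4}{5}) / [(k+1)] - rational; roots negated = parameters, x = -\frac{3}{8}, C = -\frac{5}{2}.


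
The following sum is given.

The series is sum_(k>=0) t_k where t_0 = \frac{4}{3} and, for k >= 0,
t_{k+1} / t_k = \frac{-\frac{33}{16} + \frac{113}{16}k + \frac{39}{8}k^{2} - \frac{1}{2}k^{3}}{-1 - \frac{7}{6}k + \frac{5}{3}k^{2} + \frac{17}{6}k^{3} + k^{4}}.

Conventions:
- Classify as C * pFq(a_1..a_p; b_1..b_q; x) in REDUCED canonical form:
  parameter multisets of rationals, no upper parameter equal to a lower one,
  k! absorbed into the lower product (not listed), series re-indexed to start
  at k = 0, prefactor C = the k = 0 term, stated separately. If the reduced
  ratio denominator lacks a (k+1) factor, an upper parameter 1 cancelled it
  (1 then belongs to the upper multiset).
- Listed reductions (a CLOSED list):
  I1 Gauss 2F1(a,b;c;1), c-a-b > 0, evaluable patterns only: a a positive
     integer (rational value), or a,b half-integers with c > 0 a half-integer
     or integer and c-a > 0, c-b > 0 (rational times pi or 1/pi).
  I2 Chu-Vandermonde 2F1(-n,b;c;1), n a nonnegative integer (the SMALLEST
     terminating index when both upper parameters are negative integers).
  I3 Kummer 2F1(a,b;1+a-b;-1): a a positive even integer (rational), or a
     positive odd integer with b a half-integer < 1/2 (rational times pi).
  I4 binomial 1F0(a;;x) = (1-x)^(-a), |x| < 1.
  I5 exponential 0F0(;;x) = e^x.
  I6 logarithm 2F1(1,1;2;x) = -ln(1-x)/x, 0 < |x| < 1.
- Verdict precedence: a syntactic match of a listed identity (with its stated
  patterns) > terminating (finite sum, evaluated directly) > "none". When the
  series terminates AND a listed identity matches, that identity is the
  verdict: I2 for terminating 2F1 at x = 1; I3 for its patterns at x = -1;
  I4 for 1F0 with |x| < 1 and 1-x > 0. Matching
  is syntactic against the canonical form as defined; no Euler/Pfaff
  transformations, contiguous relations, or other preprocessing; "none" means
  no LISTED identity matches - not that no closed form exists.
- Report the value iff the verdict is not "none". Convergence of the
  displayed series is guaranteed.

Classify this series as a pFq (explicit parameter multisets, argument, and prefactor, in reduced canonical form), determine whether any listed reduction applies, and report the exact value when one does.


The series (x = -\frac{1}{2}) is 2F2: upper {-11, -\frac{1}{4}}, lower {-\frac{2}{3}, 1}, prefactor \frac{4}{3}. Verdict: terminating. With -11 upstairs the series is a 12-term polynomial sum; evaluated term by term. Hence: \frac{7880948704193053412431}{422634677531049984000}.

Structural cue: from the first term \frac{4}{3}: the ratio is unreduced: k + 3/2 divides both sides (prefactor 4/3).
Consecutive-term ratio: r(k) = -\frac{1}{2} * (k-11) (k-\frac{1}{4}) / [(k-\frac{2}{3}) (k+1) (k+1)] - poly over poly, x = -\frac{1}{2} from leading terms; C = \frac{4}{3} at k = 0.


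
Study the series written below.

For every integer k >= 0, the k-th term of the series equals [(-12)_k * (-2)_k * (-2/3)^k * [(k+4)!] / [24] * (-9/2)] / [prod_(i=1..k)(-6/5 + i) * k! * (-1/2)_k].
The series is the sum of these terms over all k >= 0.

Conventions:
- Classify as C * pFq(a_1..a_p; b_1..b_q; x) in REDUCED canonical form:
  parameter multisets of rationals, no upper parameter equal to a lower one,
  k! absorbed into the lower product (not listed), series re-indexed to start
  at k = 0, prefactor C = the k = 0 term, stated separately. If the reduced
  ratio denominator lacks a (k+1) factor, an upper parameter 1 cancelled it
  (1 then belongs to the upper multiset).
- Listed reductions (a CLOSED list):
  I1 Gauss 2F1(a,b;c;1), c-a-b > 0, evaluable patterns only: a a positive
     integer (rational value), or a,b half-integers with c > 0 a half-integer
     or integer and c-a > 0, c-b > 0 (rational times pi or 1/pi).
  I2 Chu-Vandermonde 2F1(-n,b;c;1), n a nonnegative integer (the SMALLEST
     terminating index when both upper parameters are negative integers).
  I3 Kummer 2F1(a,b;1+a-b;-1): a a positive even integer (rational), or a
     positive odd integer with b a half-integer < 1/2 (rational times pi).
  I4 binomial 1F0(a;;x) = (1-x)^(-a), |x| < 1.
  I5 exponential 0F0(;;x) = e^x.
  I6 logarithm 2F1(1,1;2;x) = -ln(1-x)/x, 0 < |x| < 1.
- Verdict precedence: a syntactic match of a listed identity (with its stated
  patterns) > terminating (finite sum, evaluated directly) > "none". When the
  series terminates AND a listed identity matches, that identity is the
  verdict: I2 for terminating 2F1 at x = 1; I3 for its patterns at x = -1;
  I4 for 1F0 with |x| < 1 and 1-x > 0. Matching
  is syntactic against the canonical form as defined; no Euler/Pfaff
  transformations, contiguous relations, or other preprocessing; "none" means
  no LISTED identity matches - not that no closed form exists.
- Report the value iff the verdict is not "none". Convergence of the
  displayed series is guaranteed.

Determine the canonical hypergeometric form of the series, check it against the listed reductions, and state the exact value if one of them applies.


x = -2/3 here; the reduced form reads 3F2, upper {-12, -2, 5}, lower {-1/2, -1/5}, C = -9/2. Verdict: terminating at k = 2: the factor (-2)_k kills every later term; summing the 3 survivors is exact. Its exact value is -388809/2.

First insight: t_0 being -9/2, the factorial ratio (prefactor -9/2) (k+a-1)!/(a-1)! is a rising factorial (a)_k.
Adjacent-term ratio: r(k) = (-2/3) * (k-12) (k-2) (k+5) / [(k-1/2) (k-1/5) (k+1)] - rational in k. x = (-2/3); t_0 = -9/2; negate the roots.


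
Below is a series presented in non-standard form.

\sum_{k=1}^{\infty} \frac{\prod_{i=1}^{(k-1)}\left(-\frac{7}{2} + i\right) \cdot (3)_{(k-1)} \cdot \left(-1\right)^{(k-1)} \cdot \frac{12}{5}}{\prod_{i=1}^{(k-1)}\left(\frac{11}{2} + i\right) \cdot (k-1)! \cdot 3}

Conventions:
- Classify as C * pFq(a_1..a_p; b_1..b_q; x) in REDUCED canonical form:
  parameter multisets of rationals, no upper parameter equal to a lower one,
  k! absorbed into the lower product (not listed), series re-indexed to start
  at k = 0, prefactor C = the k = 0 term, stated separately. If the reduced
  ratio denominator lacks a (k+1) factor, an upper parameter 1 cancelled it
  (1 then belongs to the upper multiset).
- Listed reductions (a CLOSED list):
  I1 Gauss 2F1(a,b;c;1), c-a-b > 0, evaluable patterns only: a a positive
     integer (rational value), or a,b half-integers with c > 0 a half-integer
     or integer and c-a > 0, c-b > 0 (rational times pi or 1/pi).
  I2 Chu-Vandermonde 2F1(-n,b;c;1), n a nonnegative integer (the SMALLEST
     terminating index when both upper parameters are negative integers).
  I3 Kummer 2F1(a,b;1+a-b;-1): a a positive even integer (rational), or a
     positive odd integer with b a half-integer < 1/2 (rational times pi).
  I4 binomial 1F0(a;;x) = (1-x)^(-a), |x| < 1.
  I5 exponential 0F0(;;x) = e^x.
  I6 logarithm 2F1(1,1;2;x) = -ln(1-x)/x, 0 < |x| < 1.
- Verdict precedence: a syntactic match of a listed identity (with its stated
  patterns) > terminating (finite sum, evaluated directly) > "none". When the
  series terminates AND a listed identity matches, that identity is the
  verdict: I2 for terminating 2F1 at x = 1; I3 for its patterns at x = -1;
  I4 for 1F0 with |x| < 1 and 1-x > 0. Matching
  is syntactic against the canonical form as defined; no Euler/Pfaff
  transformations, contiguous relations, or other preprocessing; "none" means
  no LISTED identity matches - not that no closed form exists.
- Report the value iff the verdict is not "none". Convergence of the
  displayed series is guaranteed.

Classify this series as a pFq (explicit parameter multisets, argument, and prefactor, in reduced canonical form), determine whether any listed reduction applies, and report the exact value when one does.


Classification (C = \frac{4}{5}): 2F1 with upper {-\frac{5}{2}, 3}, lower {\frac{13}{2}}, argument x = -1. Verdict: Kummer (I3) fires (x = -1; c = \frac{13}{2} equals 1+a-b for upper {-\frac{5}{2}, 3}: listed pattern). Hence: \frac{693}{1024} \cdot \pi.

Structural cue: x = -1 and the lower running product (C = 4/5) is a rising factorial.
Term ratio: r(k) = -1 * (k-\frac{5}{2}) (k+3) / [(k+\frac{13}{2}) (k+1)] - rational in k, leading ratio -1; with t_0 = \frac{4}{5}, classification follows.


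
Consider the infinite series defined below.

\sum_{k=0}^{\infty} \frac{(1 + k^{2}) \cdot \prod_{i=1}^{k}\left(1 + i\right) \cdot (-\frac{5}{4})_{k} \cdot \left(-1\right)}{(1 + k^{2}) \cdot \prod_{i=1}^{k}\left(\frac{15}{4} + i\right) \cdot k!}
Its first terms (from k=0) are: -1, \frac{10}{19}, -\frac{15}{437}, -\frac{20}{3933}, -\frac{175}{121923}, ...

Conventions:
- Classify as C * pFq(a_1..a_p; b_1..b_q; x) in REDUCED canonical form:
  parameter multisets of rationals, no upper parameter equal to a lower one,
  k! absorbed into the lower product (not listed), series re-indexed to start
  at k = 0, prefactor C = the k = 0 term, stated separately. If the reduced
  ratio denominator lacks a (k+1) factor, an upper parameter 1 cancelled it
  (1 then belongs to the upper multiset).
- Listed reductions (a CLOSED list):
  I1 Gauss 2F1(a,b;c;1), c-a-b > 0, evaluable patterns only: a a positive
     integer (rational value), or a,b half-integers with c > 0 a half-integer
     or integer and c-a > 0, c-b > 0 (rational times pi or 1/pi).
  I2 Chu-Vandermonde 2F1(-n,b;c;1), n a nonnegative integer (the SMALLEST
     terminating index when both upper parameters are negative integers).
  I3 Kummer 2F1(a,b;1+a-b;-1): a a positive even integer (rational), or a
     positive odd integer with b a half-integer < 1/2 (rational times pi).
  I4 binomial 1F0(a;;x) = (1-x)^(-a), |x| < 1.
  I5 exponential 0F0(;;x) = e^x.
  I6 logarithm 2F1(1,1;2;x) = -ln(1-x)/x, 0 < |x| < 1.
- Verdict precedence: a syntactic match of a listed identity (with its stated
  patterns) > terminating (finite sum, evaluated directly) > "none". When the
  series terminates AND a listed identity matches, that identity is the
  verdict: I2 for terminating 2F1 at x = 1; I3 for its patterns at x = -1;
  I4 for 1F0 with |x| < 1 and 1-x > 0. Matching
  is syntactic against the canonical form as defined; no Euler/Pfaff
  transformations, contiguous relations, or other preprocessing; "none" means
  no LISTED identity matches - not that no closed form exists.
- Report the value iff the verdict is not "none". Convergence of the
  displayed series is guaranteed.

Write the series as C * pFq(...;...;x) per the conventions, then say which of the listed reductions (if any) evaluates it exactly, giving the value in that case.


Reduced: x = 1, 2F1, upper = {-\frac{5}{4}, 2}, lower = {\frac{19}{4}}, C = -1. Verdict: the Gauss summation I1 fires (x = 1: the Gamma ratio telescopes since c-a-b = 4 > 0 and a = 2 in Z>0). Exact value: -\frac{33}{64}.

Structural cue: t_0 = -1 here, and the factor k^2 + 1 cancels (top and bottom), leaving C = -1.
Adjacent-term ratio: r(k) = 1 * (k-\frac{5}{4}) (k+2) / [(k+\frac{19}{4}) (k+1)] - poly over poly, x = 1 from leading terms; C = -1 at k = 0.


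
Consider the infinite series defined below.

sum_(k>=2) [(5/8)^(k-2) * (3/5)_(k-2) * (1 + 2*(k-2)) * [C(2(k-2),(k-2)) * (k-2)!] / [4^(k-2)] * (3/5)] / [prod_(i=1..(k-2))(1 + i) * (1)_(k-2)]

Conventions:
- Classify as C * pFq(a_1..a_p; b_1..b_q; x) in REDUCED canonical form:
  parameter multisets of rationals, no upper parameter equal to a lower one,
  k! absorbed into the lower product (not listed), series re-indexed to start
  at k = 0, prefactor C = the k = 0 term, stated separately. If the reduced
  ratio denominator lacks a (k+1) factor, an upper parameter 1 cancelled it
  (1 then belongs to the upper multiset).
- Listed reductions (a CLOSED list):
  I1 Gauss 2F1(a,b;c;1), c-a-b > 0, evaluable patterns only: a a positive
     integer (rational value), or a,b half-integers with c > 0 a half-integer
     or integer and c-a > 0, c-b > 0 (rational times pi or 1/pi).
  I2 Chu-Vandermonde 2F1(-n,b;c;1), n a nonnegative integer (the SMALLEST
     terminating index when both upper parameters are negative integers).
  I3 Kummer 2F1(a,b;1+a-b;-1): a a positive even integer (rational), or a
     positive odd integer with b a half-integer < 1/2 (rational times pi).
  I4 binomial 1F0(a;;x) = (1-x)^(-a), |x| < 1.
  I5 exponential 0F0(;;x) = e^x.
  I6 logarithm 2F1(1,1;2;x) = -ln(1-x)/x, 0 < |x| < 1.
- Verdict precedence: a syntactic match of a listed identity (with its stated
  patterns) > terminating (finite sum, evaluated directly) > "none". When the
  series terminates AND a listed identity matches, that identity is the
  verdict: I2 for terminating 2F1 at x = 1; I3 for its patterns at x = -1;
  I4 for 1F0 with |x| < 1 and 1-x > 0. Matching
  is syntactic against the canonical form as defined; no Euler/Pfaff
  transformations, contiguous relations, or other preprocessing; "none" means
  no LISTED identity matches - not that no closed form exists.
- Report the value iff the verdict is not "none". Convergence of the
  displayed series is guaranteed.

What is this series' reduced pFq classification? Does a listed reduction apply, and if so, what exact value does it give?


Classification (C = 3/5): 2F1 with upper {3/5, 3/2}, lower {2}, argument x = 5/8. Verdict: none here - no I1-I6 shape fits x = 5/8 with lower {2}.

Key observation: from the first term 3/5: (1)_k (C = 3/5, x = 5/8) is k! itself.
Ratio: r(k) = (5/8) * (k+3/5) (k+3/2) / [(k+2) (k+1)] - rational; roots negated = parameters, x = (5/8), C = 3/5.


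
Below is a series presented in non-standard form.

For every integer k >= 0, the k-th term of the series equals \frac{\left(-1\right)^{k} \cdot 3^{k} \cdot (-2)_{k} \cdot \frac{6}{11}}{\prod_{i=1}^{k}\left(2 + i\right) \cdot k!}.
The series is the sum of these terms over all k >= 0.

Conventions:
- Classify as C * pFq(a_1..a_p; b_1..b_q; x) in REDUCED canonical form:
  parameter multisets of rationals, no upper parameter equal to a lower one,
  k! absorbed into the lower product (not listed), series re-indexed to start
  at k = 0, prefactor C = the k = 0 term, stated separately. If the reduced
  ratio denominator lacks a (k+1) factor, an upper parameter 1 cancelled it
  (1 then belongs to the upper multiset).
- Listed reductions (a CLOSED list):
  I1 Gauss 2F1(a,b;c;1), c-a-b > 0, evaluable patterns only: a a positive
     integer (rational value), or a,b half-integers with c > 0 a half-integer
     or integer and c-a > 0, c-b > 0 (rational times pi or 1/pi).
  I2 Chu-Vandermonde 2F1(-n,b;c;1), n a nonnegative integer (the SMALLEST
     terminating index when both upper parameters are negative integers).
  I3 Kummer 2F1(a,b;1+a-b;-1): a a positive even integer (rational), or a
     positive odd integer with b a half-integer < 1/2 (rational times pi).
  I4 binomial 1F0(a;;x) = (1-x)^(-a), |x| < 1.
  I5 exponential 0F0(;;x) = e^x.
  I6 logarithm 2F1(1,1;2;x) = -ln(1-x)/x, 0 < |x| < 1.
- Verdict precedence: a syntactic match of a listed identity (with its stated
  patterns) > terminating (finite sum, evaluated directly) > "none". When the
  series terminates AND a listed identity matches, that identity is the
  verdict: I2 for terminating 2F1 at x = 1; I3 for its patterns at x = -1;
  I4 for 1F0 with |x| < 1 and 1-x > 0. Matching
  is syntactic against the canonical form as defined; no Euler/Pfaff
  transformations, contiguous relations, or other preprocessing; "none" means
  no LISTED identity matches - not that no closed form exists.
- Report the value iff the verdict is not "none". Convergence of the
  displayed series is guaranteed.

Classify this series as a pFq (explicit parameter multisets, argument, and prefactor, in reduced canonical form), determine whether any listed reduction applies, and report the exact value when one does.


x = -3 here; the reduced form reads 1F1, upper {-2}, lower {3}, C = \frac{6}{11}. Verdict: terminating. With -2 upstairs the series is a 3-term polynomial sum; evaluated term by term. Sum: \frac{45}{22}.

The tell: x = -3 and the lower running product (prefactor 6/11) is a rising factorial.
Step ratio: r(k) = -3 * (k-2) / [(k+3) (k+1)] ; factor over Q: parameters, x = -3, and C = \frac{6}{11}.


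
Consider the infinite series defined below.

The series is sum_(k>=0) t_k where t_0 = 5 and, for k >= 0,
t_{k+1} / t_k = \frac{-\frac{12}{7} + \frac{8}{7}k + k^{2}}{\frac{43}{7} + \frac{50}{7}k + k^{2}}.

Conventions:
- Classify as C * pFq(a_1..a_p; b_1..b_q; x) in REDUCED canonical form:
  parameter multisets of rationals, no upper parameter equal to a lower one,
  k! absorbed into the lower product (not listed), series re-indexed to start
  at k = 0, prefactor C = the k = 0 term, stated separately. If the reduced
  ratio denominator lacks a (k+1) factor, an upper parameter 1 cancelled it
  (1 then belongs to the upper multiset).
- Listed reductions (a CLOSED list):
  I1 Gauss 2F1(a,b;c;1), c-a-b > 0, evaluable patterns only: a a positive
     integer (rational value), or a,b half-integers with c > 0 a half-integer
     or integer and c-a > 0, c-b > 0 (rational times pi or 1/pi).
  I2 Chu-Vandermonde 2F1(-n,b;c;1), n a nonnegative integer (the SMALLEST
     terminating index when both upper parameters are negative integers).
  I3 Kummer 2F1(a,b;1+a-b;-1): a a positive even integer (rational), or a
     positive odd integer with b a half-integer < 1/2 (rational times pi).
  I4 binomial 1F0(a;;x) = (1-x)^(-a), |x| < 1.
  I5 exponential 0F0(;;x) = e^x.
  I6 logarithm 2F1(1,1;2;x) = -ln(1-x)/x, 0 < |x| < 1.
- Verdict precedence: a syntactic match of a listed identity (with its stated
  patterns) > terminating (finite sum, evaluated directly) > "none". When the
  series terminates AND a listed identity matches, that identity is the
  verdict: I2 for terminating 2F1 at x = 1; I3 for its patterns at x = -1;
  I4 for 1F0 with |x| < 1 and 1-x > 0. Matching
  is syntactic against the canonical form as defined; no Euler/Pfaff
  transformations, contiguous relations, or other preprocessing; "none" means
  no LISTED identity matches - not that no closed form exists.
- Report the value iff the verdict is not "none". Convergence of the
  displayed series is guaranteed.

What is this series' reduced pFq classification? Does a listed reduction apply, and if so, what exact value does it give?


Canonical form: C = 5 times 2F1 with upper {-\frac{6}{7}, 2}, lower {\frac{43}{7}}, x = 1. Verdict at x = 1: Gauss (I1, integer-parameter pattern) matches (x = 1: the Gamma ratio telescopes since c-a-b = 5 > 0 and a = 2 in Z>0). Sum: \frac{174}{49}.

Structural cue: from the first term 5: the expanded ratio factors over Q; C = 5, roots give parameters.
Step ratio: r(k) = 1 * (k-\frac{6}{7}) (k+2) / [(k+\frac{43}{7}) (k+1)] - rational in k, leading ratio 1; with t_0 = 5, classification follows.


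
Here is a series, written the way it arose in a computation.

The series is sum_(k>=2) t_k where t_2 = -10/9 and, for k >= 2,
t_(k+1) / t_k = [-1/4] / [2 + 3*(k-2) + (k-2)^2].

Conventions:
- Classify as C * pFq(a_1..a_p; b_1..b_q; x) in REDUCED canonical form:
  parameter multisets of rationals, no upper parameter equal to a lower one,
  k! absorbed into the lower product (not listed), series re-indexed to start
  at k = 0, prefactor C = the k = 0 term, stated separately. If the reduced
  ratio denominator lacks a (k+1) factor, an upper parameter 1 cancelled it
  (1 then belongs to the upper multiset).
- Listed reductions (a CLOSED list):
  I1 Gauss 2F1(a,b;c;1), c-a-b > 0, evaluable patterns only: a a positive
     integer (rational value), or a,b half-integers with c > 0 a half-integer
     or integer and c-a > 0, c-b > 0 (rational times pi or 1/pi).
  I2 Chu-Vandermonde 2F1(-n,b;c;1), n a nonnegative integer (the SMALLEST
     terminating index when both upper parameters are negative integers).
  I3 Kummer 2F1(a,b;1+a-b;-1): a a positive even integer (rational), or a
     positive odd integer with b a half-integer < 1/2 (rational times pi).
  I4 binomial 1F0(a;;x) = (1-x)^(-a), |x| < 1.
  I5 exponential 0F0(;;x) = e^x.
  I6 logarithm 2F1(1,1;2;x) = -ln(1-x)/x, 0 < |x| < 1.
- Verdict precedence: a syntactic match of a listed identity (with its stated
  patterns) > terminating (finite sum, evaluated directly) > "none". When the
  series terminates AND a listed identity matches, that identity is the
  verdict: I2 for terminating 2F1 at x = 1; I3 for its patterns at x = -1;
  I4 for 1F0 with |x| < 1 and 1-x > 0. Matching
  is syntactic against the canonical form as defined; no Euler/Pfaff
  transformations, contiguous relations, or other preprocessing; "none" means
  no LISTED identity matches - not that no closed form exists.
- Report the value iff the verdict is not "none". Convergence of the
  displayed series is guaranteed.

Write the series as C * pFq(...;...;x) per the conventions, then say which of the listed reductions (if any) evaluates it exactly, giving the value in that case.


At argument -1/4: a 0F1 with upper {-}, lower {2}, scaled by C = -10/9. Verdict: none. A 0F1 with upper {-} fits none of I1-I6 at x = -1/4; the sum runs forever.

The tell: x = (-1/4) and roots of the ratio polynomials (C = -10/9, x = -1/4) are the negated parameters.
Consecutive-term ratio: r(k) = (-1/4) * 1 / [(k+2) (k+1)] - rational in k, leading ratio (-1/4); with t_0 = -10/9, classification follows.


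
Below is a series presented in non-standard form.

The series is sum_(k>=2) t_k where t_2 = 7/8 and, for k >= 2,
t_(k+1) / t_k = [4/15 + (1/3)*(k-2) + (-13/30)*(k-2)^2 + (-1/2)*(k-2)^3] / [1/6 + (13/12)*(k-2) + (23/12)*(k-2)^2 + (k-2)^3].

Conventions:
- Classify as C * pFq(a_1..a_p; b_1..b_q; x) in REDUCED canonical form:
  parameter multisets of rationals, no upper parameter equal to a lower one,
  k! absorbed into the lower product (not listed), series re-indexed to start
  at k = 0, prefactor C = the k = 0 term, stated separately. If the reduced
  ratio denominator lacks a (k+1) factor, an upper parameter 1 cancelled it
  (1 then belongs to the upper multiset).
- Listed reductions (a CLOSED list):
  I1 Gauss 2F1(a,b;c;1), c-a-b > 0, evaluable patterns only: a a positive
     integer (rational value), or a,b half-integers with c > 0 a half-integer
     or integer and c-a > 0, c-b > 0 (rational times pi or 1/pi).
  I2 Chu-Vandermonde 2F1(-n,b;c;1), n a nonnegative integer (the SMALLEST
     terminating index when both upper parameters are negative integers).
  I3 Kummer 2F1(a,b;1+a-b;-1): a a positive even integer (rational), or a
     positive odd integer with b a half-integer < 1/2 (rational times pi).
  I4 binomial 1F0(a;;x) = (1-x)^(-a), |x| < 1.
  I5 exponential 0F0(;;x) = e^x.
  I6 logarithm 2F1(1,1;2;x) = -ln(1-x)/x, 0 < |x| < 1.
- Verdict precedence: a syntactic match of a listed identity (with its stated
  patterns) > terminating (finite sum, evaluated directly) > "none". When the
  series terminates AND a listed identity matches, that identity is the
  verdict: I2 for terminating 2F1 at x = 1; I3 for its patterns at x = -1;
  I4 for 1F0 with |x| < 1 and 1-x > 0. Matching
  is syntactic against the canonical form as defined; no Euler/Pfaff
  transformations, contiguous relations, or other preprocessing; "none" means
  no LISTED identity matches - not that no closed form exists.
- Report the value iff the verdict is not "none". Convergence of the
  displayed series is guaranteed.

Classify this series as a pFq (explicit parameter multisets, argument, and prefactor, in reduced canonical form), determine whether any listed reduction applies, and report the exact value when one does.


This is 7/8 * 2F1(-4/5, 1; 1/4; -1/2) in reduced canonical form. Verdict: none here - no I1-I6 shape fits x = -1/2 with lower {1/4}.

Key step: t_0 being 7/8, the ratio is unreduced: k + 2/3 divides both sides (C = 7/8).
Term ratio: r(k) = (-1/2) * (k-4/5) (k+1) / [(k+1/4) (k+1)] - rational in k. x = (-1/2); t_0 = 7/8; negate the roots.


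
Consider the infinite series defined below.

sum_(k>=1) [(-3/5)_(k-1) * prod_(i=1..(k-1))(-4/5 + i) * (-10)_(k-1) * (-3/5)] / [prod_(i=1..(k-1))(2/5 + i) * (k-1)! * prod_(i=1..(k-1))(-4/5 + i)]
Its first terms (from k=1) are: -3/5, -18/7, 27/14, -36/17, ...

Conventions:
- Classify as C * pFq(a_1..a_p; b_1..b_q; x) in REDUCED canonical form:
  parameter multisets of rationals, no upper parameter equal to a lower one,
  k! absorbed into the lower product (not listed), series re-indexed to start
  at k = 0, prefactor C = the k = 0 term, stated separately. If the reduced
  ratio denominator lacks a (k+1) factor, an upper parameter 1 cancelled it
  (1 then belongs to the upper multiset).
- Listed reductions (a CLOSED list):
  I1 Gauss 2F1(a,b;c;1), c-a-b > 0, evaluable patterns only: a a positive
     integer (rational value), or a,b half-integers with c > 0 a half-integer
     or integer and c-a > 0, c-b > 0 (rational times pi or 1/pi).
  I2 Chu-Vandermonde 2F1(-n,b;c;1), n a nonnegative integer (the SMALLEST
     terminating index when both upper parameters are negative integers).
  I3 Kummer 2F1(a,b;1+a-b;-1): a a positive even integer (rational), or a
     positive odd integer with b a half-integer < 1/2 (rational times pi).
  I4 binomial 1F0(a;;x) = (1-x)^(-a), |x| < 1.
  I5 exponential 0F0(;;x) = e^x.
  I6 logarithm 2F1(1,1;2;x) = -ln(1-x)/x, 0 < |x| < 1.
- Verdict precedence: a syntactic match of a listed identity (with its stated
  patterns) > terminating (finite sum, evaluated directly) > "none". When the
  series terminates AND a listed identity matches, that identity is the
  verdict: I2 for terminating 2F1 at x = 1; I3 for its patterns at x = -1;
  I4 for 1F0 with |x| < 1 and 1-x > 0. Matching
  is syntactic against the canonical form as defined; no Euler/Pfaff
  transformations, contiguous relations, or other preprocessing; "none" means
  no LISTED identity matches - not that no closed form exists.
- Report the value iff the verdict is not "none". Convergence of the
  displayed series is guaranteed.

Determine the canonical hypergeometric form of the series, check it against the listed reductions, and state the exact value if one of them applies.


Structural cue: t_0 = -3/5 here, and the lower running product (C = -3/5, x = 1) is a rising factorial.
Ratio: r(k) = 1 * (k-10) (k-3/5) / [(k+7/5) (k+1)] - poly over poly, x = 1 from leading terms; C = -3/5 at k = 0.

Prefactor -3/5, argument 1: 2F1 with upper {-10, -3/5} over lower {7/5}. Verdict: Vandermonde's identity (I2) applies (terminating 2F1 at x = 1 with n = 10, b = -3/5, c = 7/5). Hence: -48828125/21521864.


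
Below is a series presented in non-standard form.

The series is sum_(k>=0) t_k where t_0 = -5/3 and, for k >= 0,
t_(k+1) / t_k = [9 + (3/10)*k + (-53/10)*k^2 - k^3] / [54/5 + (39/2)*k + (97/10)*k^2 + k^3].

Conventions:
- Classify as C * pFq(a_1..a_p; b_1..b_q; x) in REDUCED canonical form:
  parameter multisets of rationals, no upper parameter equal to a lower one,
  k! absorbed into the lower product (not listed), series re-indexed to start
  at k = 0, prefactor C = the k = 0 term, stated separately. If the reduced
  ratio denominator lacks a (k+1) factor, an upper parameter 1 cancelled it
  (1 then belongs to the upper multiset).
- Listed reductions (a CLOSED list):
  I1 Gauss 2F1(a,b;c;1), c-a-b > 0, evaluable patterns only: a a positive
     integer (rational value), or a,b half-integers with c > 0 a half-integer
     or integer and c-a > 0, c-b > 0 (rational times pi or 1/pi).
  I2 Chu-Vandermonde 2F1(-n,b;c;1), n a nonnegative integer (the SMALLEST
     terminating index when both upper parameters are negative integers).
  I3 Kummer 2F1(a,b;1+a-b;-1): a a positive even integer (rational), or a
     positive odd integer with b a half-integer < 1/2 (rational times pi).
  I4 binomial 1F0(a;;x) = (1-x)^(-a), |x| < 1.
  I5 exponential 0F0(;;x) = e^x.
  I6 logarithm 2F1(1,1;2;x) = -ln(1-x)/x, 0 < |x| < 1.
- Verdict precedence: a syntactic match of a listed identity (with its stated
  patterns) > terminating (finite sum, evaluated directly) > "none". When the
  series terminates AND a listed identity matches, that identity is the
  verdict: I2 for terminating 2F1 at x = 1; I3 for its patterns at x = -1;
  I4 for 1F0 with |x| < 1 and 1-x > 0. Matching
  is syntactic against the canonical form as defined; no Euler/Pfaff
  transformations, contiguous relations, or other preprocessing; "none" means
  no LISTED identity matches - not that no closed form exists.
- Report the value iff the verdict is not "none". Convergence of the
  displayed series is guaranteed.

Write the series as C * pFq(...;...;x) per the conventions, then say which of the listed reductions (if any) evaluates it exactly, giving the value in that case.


The series (x = -1) is 2F1: upper {-6/5, 5}, lower {36/5}, prefactor -5/3. Verdict: none. A 2F1 with upper {-6/5, 5} fits none of I1-I6 at x = -1; the sum runs forever.

The tell: t_0 = -5/3 here, and the ratio is unreduced: k + 3/2 divides both sides (C = -5/3).
Step ratio: r(k) = (-1) * (k-6/5) (k+5) / [(k+36/5) (k+1)] - poly over poly, x = (-1) from leading terms; C = -5/3 at k = 0.


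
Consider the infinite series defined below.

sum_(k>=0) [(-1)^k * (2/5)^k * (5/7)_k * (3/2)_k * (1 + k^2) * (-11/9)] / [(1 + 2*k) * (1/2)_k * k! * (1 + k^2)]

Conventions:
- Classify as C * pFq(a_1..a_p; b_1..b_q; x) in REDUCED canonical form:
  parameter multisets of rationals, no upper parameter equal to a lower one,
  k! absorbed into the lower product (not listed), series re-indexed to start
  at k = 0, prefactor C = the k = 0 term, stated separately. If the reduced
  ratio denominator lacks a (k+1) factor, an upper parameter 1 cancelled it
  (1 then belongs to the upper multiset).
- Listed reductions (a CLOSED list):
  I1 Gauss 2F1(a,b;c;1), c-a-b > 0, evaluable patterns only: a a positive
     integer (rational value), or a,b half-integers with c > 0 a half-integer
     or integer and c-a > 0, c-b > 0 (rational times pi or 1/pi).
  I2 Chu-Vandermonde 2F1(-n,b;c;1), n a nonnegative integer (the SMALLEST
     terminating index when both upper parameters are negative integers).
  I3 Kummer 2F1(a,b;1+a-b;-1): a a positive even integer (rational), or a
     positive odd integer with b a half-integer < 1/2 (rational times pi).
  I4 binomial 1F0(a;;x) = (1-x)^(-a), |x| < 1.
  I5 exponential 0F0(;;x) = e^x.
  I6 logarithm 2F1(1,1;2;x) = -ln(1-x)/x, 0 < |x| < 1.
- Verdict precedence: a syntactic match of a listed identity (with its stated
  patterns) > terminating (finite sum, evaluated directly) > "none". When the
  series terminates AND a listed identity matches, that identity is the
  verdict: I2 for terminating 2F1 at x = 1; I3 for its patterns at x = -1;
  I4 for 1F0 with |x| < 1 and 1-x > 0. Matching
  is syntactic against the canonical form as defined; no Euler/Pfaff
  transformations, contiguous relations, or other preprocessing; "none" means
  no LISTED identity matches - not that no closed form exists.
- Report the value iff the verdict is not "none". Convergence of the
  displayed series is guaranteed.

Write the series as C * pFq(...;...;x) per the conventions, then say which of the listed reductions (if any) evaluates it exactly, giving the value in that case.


Canonical form: C = -11/9 times 1F0 with upper {5/7}, lower {-}, x = -2/5. Verdict: the I4 binomial reduction fires (the 1F0 binomial series: exponent -5/7, x = -2/5). Sum: (-11/9) * (7/5)^(-5/7).

Key observation: t_0 = -11/9 here, and the lower (2k+1) factor (C = -11/9, x = -2/5) shifts a half-integer Pochhammer.
Consecutive-term ratio: r(k) = (-2/5) * (k+5/7) / [(k+1)] ; factor over Q: parameters, x = (-2/5), and C = -11/9.
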